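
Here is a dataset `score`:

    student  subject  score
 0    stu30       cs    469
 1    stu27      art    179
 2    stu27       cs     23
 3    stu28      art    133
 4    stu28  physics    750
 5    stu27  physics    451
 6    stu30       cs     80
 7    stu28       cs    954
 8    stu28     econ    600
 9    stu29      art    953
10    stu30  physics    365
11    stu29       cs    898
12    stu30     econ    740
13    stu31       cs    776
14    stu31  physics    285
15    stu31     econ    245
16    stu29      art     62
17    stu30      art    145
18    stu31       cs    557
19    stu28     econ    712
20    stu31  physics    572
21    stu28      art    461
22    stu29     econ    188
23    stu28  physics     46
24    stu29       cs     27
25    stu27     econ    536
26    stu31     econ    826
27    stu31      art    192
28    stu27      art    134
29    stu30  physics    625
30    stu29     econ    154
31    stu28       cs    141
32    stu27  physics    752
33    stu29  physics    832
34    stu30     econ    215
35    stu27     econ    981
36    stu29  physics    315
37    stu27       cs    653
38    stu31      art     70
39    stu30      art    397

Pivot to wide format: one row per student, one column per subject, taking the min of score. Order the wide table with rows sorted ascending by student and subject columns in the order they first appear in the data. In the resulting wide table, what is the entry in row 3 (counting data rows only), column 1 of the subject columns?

27

With rows sorted ascending by student, row 3 is student=stu29. subject columns in first-appearance order: cs, art, physics, econ; column 1 is cs.
Long rows with student=stu29, subject=cs: min(898, 27) = 27.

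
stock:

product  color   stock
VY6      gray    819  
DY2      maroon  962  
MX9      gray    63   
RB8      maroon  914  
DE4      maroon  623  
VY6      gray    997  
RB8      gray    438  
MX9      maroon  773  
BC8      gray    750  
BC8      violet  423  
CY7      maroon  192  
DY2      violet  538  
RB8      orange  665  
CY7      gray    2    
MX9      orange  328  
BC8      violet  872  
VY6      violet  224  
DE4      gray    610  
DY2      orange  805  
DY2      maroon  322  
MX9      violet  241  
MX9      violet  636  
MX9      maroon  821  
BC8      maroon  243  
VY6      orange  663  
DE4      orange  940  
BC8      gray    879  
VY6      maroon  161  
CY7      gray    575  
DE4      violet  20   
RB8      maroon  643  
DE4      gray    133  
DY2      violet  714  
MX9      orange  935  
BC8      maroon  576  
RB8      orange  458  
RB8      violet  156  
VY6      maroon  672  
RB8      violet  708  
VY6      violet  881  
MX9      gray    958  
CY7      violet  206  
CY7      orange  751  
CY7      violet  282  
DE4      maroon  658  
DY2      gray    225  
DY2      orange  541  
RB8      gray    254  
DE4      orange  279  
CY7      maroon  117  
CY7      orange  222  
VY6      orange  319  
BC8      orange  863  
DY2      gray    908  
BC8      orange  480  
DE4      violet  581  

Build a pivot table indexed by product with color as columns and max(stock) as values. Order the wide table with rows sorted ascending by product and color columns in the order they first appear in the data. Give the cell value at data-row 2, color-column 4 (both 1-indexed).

With rows sorted ascending by product, row 2 is product=CY7. color columns in first-appearance order: gray, maroon, violet, orange; column 4 is orange.
Long rows with product=CY7, color=orange: max(751, 222) = 751.

751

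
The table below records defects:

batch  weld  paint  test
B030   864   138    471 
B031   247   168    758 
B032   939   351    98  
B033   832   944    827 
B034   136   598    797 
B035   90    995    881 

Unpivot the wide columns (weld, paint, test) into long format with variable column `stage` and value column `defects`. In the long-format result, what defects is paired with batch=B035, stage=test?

Unpivoting turns each (batch, wide-column) pair into one long row.
The wide cell at row B035, column test holds 881, so the long row (B035, test) has defects=881.

881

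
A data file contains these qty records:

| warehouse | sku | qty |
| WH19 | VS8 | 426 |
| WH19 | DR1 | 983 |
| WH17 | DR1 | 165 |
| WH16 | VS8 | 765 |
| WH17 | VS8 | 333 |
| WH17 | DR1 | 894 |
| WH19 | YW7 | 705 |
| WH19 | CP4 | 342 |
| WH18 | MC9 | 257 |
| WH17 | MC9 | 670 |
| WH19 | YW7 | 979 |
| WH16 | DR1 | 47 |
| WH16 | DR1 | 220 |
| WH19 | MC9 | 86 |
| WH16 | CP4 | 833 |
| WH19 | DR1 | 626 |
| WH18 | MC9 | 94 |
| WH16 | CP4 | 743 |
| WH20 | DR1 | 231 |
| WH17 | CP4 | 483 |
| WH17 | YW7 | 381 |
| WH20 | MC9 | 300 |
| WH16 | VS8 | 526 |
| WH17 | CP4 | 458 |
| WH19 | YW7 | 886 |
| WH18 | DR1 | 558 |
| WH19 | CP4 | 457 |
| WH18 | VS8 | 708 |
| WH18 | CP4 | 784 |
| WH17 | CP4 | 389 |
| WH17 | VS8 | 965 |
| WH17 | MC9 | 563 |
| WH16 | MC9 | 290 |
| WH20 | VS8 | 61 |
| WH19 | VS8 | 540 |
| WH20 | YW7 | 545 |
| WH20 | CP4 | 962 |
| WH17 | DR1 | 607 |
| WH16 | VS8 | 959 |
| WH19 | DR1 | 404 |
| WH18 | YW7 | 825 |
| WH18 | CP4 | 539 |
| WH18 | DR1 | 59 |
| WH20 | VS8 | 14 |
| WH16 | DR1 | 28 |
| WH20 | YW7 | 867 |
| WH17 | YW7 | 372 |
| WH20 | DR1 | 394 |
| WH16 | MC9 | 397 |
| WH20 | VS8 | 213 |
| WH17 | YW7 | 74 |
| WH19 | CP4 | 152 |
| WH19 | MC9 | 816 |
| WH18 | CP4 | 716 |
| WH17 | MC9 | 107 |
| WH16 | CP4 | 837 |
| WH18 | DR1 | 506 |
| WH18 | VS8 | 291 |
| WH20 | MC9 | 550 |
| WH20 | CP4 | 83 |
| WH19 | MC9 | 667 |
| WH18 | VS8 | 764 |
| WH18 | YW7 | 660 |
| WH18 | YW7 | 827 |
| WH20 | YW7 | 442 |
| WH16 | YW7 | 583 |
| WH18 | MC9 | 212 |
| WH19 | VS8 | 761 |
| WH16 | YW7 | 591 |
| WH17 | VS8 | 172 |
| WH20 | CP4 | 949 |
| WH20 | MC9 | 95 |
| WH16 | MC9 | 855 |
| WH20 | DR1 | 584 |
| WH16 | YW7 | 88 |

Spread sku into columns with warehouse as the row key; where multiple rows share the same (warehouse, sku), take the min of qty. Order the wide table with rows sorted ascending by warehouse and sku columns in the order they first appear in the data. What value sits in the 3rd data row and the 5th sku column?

With rows sorted ascending by warehouse, row 3 is warehouse=WH18. sku columns in first-appearance order: VS8, DR1, YW7, CP4, MC9; column 5 is MC9.
Long rows with warehouse=WH18, sku=MC9: min(257, 94, 212) = 94.

94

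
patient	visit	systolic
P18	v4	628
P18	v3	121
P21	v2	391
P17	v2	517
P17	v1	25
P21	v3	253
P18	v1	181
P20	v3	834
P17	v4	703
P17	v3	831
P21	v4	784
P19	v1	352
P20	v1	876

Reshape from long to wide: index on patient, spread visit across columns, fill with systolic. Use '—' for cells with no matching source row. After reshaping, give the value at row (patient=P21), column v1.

—

No long-format row has patient=P21 and visit=v1, so the cell is —.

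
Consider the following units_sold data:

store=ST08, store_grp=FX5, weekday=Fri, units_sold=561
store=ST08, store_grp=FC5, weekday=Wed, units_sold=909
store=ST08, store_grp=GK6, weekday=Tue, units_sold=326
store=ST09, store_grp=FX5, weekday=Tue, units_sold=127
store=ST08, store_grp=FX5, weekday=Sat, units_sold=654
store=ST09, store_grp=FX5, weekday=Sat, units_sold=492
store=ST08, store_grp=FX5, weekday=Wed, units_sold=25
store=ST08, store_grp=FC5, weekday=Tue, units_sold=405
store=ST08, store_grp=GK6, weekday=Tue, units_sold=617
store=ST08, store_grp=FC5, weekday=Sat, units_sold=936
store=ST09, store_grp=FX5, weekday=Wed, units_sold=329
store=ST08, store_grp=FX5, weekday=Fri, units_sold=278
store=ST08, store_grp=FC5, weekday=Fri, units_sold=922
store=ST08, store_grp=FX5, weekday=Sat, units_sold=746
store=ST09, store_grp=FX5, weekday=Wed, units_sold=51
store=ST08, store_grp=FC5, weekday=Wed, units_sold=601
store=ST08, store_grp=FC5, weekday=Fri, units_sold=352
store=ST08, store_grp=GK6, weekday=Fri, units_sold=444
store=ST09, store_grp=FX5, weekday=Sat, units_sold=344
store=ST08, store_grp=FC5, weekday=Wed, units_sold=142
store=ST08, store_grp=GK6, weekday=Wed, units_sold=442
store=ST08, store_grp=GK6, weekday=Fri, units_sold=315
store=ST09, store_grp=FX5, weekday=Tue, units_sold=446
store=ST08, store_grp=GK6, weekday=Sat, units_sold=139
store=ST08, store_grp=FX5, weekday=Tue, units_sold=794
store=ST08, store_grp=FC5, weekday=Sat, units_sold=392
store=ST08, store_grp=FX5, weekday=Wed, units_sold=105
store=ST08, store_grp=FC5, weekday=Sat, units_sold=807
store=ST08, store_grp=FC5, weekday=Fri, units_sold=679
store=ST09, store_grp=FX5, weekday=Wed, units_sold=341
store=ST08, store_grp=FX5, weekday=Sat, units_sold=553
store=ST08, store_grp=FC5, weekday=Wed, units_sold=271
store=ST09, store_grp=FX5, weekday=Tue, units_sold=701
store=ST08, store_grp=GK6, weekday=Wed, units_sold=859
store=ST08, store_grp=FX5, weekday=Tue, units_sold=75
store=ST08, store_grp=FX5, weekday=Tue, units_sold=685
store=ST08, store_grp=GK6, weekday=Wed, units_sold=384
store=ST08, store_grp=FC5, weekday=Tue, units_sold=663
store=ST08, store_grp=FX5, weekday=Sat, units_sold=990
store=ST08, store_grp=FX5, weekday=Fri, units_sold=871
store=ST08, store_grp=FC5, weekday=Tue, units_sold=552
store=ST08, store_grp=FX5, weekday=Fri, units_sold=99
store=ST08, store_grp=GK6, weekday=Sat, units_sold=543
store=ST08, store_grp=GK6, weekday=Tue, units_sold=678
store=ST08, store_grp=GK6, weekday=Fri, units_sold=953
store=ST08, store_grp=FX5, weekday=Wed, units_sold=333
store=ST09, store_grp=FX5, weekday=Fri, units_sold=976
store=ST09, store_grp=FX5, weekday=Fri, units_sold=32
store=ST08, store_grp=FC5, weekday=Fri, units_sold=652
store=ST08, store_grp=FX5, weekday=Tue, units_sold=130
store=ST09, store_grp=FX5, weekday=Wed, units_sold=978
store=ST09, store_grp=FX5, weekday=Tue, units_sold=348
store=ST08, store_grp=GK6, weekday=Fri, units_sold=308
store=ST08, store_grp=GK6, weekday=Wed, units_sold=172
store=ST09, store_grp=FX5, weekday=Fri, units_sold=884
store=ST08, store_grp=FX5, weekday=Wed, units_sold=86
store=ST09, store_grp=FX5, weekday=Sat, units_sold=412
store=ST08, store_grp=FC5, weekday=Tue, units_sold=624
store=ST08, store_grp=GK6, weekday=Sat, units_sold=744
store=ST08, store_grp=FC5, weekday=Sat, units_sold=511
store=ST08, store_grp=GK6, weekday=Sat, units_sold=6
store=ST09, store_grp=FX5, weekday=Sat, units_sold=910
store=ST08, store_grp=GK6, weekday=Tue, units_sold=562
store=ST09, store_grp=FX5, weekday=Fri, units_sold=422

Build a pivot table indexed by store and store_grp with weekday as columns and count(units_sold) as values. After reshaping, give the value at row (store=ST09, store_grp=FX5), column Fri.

4

Rows with store=ST09, store_grp=FX5 and weekday=Fri: units_sold values are 976, 32, 884, 422.
4 rows match — count = 4.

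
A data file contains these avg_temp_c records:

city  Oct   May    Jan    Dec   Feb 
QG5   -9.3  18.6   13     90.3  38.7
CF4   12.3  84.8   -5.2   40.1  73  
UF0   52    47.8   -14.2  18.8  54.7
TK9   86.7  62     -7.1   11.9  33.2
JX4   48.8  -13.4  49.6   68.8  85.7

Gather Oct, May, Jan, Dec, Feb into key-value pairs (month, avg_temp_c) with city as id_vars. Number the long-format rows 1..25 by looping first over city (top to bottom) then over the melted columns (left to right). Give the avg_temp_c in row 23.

49.6

25 rows total (5 × 5). Row 23: index ⌊(23-1)/5⌋ = 4 into city → JX4; (23-1) mod 5 = 2 into the melted columns → Jan.
So row 23 is (JX4, Jan, 49.6); avg_temp_c = 49.6.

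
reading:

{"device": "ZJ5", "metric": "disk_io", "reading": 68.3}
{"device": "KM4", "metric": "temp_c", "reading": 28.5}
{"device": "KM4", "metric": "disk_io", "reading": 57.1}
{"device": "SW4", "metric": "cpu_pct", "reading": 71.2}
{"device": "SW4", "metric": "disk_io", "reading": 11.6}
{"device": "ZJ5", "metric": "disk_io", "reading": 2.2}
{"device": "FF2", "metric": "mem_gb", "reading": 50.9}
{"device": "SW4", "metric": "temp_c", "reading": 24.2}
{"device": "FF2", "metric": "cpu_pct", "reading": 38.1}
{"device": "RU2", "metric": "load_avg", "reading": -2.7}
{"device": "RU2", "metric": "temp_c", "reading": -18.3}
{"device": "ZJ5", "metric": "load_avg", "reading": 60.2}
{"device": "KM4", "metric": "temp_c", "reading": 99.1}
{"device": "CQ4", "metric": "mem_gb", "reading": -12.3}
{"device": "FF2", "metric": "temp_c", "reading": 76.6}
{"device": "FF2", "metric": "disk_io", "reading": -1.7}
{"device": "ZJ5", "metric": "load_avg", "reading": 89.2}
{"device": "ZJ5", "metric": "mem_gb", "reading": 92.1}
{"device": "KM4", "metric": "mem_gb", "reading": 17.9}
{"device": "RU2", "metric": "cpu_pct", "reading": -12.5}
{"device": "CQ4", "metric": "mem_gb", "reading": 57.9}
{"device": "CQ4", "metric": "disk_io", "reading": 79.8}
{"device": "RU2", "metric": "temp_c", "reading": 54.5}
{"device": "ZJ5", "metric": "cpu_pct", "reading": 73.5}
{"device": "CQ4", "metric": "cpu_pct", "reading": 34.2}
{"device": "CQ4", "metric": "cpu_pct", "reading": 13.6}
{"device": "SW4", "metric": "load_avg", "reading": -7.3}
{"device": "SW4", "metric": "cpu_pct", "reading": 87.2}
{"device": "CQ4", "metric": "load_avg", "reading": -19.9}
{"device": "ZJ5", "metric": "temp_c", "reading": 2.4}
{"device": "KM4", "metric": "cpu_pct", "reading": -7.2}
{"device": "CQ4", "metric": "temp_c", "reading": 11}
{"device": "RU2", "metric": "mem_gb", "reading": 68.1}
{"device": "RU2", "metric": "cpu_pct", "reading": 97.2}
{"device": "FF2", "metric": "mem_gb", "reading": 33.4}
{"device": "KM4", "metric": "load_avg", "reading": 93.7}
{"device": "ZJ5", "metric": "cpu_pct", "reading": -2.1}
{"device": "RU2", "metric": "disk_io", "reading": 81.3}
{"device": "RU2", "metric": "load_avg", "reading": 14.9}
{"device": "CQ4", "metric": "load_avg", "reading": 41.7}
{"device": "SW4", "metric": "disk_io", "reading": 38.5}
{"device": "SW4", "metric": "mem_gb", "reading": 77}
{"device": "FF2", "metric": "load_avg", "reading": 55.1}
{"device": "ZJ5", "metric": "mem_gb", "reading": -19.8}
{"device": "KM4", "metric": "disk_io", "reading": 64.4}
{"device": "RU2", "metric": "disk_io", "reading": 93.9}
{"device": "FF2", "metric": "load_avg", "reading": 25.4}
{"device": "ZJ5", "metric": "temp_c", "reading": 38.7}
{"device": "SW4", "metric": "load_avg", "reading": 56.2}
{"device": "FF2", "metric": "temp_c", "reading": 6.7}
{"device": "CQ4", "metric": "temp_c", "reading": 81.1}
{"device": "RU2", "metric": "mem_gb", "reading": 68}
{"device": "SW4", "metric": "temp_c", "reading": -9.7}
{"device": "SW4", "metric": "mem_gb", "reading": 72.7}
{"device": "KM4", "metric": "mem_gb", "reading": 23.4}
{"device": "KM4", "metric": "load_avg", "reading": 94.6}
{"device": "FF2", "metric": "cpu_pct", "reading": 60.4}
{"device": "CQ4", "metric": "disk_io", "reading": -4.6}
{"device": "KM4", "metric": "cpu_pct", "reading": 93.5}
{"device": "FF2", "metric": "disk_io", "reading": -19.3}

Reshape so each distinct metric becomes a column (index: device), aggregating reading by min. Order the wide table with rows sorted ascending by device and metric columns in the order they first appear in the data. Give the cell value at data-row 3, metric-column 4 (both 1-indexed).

With rows sorted ascending by device, row 3 is device=KM4. metric columns in first-appearance order: disk_io, temp_c, cpu_pct, mem_gb, load_avg; column 4 is mem_gb.
Long rows with device=KM4, metric=mem_gb: min(17.9, 23.4) = 17.9.

17.9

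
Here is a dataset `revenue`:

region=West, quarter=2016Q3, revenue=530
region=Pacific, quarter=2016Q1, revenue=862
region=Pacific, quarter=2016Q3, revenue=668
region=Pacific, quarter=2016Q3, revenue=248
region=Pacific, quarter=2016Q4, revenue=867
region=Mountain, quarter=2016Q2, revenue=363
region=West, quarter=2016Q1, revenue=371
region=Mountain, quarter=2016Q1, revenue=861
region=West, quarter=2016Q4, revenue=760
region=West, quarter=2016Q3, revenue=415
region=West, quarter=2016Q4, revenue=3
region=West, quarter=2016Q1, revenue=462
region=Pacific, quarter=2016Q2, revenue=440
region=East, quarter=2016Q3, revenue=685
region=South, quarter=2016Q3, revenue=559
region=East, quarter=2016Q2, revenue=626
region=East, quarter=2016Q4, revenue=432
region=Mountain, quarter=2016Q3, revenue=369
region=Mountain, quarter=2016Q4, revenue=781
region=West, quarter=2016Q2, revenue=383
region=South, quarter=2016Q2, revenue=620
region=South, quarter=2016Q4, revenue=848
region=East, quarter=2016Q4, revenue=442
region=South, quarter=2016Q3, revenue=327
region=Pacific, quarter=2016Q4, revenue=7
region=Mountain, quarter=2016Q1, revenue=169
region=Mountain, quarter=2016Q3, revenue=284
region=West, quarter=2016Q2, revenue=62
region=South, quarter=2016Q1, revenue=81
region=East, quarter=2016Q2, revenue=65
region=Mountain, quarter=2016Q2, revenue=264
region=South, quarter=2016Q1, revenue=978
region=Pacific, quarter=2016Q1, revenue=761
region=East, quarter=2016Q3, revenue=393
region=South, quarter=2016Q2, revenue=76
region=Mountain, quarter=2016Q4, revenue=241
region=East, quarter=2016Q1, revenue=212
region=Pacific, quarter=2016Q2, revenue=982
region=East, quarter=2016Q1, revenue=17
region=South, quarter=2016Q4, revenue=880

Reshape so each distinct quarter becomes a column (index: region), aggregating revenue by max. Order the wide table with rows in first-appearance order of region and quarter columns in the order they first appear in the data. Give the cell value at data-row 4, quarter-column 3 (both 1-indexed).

With rows in first-appearance order of region, row 4 is region=East. quarter columns in first-appearance order: 2016Q3, 2016Q1, 2016Q4, 2016Q2; column 3 is 2016Q4.
Long rows with region=East, quarter=2016Q4: max(432, 442) = 442.

442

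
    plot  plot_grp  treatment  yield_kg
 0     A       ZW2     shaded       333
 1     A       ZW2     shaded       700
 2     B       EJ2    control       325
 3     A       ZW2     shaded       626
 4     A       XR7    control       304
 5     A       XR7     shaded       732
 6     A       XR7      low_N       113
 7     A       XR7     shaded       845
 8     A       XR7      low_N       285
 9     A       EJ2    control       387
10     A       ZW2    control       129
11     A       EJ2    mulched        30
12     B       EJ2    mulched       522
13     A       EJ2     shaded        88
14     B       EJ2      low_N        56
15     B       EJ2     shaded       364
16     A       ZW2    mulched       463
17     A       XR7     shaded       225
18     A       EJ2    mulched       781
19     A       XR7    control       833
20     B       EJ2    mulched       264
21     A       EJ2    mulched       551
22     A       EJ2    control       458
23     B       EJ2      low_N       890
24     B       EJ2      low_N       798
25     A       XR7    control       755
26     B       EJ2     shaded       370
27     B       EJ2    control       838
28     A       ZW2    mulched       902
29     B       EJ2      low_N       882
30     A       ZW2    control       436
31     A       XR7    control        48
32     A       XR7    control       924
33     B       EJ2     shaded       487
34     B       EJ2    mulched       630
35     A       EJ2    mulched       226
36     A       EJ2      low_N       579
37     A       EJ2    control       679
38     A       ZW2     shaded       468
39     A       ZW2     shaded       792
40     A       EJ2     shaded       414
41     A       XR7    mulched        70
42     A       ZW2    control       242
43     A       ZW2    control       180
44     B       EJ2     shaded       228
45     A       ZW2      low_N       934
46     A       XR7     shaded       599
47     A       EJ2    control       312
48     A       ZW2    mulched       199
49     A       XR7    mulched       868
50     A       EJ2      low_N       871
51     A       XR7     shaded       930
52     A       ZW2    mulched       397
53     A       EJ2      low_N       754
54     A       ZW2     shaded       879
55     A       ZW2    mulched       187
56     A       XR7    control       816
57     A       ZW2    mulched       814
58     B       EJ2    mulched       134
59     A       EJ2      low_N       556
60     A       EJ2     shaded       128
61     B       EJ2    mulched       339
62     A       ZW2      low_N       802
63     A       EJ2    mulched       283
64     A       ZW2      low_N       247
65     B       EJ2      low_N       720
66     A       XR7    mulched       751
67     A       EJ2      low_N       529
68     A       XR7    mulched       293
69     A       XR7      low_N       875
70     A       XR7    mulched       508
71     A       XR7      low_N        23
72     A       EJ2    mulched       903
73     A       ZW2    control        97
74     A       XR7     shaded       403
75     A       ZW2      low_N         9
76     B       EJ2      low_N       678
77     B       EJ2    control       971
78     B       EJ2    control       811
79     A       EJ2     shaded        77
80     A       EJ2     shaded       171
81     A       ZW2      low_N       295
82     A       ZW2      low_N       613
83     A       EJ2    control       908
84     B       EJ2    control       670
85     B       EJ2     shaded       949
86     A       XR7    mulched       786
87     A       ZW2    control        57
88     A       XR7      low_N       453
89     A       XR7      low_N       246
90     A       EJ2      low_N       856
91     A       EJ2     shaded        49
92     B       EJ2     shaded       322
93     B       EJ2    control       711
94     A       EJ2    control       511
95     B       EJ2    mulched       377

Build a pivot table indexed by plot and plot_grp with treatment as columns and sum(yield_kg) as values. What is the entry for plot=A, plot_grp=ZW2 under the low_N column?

2900

Rows with plot=A, plot_grp=ZW2 and treatment=low_N: yield_kg values are 934, 802, 247, 9, 295, 613.
934 + 802 + 247 + 9 + 295 + 613 = 2900.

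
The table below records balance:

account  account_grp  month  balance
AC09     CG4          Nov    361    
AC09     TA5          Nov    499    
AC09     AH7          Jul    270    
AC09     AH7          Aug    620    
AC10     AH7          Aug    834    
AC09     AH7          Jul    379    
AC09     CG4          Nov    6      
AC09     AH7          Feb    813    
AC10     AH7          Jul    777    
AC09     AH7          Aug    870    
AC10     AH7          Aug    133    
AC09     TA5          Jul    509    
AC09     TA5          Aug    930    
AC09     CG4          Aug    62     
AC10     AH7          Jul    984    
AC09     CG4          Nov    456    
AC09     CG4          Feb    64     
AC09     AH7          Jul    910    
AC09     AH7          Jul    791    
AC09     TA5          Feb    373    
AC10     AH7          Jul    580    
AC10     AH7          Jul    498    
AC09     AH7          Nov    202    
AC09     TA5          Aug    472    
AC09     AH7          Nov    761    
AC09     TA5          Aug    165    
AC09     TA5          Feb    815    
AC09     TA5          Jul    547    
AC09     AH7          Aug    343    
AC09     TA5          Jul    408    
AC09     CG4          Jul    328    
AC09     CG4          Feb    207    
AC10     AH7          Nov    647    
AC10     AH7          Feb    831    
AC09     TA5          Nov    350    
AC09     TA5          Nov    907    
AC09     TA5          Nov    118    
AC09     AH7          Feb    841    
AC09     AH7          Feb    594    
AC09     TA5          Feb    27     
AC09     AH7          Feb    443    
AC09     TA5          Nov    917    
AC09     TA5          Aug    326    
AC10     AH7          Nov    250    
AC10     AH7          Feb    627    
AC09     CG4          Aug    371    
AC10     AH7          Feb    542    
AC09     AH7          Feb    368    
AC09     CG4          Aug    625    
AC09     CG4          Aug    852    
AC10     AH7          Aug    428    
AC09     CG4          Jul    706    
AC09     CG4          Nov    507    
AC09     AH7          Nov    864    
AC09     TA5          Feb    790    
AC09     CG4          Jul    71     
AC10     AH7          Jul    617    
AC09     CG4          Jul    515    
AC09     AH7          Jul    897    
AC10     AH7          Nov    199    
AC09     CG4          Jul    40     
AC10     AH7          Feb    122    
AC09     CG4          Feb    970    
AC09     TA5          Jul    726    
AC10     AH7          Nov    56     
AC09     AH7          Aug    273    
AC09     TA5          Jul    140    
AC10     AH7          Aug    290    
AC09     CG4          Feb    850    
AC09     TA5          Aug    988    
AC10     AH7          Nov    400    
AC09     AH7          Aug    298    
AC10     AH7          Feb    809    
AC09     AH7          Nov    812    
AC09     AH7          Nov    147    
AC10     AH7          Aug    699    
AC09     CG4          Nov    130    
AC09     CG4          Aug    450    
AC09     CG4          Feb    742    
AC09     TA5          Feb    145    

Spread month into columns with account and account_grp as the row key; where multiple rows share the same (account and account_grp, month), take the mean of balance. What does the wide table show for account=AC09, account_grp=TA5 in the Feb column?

Rows with account=AC09, account_grp=TA5 and month=Feb: balance values are 373, 815, 27, 790, 145.
(373 + 815 + 27 + 790 + 145) / 5 = 430.

430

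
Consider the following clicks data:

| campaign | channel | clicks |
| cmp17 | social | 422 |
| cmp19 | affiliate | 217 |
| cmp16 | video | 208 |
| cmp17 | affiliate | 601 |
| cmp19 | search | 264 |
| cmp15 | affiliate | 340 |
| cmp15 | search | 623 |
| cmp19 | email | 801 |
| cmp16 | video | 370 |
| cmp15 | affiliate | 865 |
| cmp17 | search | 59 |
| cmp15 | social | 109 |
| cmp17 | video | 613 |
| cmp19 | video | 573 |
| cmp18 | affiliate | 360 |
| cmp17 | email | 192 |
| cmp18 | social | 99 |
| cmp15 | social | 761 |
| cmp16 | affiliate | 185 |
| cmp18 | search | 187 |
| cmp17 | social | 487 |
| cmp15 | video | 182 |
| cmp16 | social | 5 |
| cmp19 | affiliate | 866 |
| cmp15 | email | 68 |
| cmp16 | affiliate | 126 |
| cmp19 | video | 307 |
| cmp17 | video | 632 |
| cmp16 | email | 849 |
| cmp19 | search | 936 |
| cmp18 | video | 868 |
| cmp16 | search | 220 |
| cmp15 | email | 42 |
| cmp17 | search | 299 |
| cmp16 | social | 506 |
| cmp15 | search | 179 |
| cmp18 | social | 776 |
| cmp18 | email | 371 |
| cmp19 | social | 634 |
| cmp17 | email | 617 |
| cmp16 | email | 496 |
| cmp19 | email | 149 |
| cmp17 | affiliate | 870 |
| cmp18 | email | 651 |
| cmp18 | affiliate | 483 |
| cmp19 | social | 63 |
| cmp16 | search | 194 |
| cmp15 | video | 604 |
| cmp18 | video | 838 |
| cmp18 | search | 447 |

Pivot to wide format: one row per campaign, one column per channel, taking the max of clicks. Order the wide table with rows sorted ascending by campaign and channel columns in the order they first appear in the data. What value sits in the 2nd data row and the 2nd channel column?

With rows sorted ascending by campaign, row 2 is campaign=cmp16. channel columns in first-appearance order: social, affiliate, video, search, email; column 2 is affiliate.
Long rows with campaign=cmp16, channel=affiliate: max(185, 126) = 185.

185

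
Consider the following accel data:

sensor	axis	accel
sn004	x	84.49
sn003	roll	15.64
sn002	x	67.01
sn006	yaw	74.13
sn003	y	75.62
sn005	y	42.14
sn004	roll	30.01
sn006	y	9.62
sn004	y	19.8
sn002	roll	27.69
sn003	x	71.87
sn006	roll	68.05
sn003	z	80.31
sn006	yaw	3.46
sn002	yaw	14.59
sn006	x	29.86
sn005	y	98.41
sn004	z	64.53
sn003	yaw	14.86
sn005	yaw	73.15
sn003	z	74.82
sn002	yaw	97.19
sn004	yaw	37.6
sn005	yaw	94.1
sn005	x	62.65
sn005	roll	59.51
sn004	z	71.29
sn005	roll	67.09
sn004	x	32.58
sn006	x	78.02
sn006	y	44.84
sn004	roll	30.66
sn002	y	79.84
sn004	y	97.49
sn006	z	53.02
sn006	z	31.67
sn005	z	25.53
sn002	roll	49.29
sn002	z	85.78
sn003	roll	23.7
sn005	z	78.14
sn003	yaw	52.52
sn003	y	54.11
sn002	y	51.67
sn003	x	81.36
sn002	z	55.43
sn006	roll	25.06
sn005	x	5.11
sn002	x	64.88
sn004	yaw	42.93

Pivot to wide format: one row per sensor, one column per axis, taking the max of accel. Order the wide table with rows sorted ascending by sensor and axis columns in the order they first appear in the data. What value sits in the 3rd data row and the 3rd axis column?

With rows sorted ascending by sensor, row 3 is sensor=sn004. axis columns in first-appearance order: x, roll, yaw, y, z; column 3 is yaw.
Long rows with sensor=sn004, axis=yaw: max(37.6, 42.93) = 42.93.

42.93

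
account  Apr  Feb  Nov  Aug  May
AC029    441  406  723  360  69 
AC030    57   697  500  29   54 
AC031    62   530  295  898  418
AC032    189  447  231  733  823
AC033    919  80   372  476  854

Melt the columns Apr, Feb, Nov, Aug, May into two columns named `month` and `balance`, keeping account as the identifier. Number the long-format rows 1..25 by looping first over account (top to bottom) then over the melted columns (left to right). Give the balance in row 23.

372

25 rows total (5 × 5). Row 23: index ⌊(23-1)/5⌋ = 4 into account → AC033; (23-1) mod 5 = 2 into the melted columns → Nov.
So row 23 is (AC033, Nov, 372); balance = 372.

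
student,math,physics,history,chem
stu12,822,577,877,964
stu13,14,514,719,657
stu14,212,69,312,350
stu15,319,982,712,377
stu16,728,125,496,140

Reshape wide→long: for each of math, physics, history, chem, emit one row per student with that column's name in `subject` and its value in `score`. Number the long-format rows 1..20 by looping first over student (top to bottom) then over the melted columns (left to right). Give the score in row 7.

719

20 rows total (5 × 4). Row 7: index ⌊(7-1)/4⌋ = 1 into student → stu13; (7-1) mod 4 = 2 into the melted columns → history.
So row 7 is (stu13, history, 719); score = 719.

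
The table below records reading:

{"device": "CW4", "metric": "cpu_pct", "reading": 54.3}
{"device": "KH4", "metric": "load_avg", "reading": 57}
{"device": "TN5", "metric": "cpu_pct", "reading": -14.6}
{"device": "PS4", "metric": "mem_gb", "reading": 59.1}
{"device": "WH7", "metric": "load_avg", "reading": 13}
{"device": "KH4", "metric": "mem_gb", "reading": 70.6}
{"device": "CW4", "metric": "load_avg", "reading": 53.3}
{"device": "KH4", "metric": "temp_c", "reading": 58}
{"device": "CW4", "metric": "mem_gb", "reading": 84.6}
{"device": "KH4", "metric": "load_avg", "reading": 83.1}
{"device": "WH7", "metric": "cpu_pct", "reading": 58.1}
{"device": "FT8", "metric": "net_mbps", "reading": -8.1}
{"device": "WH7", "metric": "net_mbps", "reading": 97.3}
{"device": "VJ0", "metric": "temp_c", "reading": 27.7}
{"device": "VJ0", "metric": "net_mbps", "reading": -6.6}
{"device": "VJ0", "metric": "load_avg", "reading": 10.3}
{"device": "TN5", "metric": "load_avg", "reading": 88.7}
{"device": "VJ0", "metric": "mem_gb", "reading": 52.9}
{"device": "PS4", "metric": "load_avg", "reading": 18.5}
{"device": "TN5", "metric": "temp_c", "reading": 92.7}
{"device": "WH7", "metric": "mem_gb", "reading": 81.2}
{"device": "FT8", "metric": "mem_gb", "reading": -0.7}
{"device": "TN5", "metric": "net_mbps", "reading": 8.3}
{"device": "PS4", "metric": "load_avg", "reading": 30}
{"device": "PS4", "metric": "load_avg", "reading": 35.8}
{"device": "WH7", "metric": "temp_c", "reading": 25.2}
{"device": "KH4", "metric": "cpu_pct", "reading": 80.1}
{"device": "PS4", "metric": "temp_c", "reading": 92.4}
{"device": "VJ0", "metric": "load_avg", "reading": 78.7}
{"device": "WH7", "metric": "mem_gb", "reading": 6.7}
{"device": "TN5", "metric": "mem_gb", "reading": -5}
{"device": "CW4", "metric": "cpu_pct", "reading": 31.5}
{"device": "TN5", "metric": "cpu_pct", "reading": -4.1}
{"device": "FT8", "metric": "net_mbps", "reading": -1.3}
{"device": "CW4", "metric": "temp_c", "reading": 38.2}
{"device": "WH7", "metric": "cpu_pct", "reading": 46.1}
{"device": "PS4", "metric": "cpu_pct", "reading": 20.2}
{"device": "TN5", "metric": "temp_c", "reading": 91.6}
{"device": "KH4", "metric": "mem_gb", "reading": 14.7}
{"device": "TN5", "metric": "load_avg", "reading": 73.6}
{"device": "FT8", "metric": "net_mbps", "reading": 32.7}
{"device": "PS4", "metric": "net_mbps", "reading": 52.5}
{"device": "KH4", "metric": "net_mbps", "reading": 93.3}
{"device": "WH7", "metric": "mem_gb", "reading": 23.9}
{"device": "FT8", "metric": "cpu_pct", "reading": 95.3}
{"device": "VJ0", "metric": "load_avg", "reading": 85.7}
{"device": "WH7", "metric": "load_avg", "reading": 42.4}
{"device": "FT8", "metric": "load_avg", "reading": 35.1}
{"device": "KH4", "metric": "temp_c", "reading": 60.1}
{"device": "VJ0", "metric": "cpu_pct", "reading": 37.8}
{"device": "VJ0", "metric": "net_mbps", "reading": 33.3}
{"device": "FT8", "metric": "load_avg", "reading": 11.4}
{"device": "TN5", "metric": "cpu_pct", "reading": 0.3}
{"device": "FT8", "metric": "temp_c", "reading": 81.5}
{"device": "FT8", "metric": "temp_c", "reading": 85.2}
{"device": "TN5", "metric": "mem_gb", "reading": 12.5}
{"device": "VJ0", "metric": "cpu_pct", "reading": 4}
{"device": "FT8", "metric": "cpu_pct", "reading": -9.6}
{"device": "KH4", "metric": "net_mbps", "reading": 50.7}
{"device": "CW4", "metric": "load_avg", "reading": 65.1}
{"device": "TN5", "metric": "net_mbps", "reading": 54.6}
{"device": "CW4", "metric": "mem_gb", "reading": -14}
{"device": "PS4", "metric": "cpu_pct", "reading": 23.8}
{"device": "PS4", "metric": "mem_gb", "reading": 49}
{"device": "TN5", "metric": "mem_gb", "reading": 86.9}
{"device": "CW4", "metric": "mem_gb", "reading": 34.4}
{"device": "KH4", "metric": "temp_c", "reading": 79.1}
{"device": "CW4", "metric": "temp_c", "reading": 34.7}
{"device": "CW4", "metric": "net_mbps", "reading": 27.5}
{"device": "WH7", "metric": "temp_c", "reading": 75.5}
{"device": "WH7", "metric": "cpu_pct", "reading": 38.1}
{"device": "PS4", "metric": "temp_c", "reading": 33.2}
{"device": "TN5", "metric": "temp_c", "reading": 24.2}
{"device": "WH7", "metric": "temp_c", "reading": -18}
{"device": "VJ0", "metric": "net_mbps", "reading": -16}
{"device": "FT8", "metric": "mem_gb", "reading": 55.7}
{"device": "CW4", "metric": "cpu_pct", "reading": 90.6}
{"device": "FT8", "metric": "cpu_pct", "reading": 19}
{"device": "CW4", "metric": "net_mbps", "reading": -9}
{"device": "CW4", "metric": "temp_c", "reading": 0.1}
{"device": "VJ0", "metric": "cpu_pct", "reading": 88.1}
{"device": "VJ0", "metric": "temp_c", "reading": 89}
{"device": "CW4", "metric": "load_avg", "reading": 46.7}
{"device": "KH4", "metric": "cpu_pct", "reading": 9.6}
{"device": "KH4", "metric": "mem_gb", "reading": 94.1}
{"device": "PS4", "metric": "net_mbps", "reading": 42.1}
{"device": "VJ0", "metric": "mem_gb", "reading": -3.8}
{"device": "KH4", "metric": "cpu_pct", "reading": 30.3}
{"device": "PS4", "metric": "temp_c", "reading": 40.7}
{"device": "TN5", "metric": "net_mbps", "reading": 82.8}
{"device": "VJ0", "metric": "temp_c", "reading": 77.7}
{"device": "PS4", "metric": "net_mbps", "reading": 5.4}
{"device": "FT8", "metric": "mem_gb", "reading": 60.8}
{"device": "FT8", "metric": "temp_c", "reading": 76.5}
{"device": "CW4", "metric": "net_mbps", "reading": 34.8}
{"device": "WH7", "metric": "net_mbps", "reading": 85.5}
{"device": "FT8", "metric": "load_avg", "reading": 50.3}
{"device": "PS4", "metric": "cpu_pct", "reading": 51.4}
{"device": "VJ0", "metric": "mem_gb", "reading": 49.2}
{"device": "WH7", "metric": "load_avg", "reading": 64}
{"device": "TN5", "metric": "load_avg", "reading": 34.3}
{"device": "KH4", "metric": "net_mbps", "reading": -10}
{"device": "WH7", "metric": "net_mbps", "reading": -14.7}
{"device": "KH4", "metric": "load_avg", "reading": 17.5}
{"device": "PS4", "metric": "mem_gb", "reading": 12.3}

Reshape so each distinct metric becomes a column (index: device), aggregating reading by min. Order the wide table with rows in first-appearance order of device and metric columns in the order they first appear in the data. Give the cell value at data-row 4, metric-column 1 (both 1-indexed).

20.2

With rows in first-appearance order of device, row 4 is device=PS4. metric columns in first-appearance order: cpu_pct, load_avg, mem_gb, temp_c, net_mbps; column 1 is cpu_pct.
Long rows with device=PS4, metric=cpu_pct: min(20.2, 23.8, 51.4) = 20.2.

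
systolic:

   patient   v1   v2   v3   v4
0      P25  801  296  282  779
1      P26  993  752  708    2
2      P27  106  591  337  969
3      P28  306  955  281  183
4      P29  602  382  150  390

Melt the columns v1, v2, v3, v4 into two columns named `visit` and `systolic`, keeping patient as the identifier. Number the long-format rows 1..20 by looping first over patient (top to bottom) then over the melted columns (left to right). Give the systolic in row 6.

20 rows total (5 × 4). Row 6: index ⌊(6-1)/4⌋ = 1 into patient → P26; (6-1) mod 4 = 1 into the melted columns → v2.
So row 6 is (P26, v2, 752); systolic = 752.

752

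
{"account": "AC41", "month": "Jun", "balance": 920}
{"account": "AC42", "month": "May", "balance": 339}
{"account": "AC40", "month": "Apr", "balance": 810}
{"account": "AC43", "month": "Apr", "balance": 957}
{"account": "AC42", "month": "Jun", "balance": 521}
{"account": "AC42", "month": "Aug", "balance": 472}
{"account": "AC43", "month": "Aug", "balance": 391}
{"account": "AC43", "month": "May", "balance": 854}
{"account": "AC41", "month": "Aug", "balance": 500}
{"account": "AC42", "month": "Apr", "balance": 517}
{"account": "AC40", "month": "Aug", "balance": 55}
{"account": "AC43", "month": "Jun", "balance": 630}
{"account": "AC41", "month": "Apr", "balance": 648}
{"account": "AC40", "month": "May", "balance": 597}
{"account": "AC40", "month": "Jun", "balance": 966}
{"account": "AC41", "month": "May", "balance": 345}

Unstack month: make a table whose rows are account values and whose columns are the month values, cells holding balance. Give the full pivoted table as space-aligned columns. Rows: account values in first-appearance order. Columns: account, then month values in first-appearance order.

account  Jun  May  Apr  Aug
AC41     920  345  648  500
AC42     521  339  517  472
AC40     966  597  810  55 
AC43     630  854  957  391

Columns: account plus the 4 distinct month values (Jun, May, Apr, Aug).
For example, row AC41 column Jun takes balance=920 from the long row (AC41, Jun).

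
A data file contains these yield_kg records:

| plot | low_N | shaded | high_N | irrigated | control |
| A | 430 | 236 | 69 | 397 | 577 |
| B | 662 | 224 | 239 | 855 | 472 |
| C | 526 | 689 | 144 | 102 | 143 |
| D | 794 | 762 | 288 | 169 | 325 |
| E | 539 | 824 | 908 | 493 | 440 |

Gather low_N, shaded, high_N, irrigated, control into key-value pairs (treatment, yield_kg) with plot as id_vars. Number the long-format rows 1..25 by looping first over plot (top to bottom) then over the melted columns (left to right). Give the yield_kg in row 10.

472

25 rows total (5 × 5). Row 10: index ⌊(10-1)/5⌋ = 1 into plot → B; (10-1) mod 5 = 4 into the melted columns → control.
So row 10 is (B, control, 472); yield_kg = 472.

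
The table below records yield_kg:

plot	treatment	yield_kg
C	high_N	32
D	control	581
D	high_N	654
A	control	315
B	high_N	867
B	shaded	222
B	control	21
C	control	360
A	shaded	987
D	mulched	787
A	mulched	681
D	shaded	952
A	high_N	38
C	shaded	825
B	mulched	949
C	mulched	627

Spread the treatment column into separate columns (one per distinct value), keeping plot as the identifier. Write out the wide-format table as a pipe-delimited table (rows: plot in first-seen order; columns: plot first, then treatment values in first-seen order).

| plot | high_N | control | shaded | mulched |
| C | 32 | 360 | 825 | 627 |
| D | 654 | 581 | 952 | 787 |
| A | 38 | 315 | 987 | 681 |
| B | 867 | 21 | 222 | 949 |

Columns: plot plus the 4 distinct treatment values (high_N, control, shaded, mulched).
For example, row C column high_N takes yield_kg=32 from the long row (C, high_N).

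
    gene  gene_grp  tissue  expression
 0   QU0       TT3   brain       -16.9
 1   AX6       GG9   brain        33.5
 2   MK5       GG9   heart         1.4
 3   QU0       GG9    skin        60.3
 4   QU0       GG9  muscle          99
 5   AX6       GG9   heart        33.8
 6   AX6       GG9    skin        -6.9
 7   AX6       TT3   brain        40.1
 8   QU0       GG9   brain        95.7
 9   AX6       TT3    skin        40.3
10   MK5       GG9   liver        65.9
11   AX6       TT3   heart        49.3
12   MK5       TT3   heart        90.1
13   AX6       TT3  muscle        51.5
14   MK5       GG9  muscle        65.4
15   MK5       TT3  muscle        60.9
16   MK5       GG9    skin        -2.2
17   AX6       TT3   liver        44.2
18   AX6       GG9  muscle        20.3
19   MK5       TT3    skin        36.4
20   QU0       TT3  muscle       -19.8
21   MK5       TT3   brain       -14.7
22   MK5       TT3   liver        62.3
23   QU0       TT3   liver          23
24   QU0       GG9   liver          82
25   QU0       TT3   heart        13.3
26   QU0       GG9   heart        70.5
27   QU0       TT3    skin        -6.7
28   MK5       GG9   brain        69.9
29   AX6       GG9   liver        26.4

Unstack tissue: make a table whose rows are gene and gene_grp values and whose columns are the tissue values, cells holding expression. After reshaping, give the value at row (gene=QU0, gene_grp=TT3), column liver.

Wide layout: rows indexed by gene and gene_grp, columns are the 5 distinct tissue values (brain, heart, skin, muscle, liver).
Cell (gene=QU0, gene_grp=TT3, tissue=liver) draws from the long row where gene=QU0, gene_grp=TT3 and tissue=liver, which has expression=23.

23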